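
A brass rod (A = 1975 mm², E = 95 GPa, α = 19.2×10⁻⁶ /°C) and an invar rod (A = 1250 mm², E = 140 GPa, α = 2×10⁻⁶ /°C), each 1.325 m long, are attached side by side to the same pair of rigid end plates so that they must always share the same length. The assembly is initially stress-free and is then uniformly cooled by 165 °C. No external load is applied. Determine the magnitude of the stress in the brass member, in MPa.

Equilibrium of a rigid end plate with no external load gives equal and opposite internal forces ±P in the two members. Since α_{brass} > α_{invar}, cooling drives the brass into tension and the invar into compression.
Equating the net (thermal + elastic) strains gives |α₁ − α₂|·ΔT = P·[1/(A₁E₁) + 1/(A₂E₂)].
|α₁ − α₂|·ΔT = 17.2×10⁻⁶ × 165 = 0.002838.
1/(A₁E₁) + 1/(A₂E₂) = 1/(1975×95×10³) + 1/(1250×140×10³) = 1.104×10⁻⁸ N⁻¹.
So P = 0.002838 / 1.104×10⁻⁸ = 257 kN.
σ_{brass} = P/A₁ = 257000/1975 = 130.1 MPa, tensile.

σ ≈ 130 MPa (tensile)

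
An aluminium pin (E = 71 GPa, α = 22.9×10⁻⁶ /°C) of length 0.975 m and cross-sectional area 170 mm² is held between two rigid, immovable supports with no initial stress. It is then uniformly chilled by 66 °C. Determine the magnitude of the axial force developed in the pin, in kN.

With zero net strain, σ = E·αΔT = 71 GPa × 22.9×10⁻⁶ × 66 = 107.3 MPa.
Then P = σA = 107.3 × 170 mm² = 18.24 kN, tensile.

P ≈ 18.2 kN (tensile)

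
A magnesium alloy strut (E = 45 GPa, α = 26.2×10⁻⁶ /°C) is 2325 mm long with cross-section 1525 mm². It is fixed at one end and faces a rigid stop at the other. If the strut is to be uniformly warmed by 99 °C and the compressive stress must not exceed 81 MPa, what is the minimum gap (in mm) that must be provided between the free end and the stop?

g ≈ 1.85 mm

Free expansion if unrestrained: δ_free = αΔT L = 26.2×10⁻⁶ × 99 × 2325 = 6.031 mm.
A stress of 81 MPa corresponds to the wall pushing the strut back by σL/E = 81×2325/(45×10³) = 4.185 mm.
So the gap has to take up the difference, g_min = δ_free − σL/E = 6.031 − 4.185 = 1.846 mm.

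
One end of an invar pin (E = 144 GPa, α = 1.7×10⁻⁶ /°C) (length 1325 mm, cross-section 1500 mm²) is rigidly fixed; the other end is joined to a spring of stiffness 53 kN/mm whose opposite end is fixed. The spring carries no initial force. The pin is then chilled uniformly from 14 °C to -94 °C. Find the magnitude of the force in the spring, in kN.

Free thermal contraction: δ_free = αΔT L = 1.7×10⁻⁶ × 108 × 1325 = 0.2433 mm.
Let P be the tensile force in the spring. The pin extends elastically by PL/(AE) and the spring stretches by P/k; together these equal δ_free.
P [ L/(AE) + 1/k ] = δ_free → P [ 1325/(1500×144×10³) + 1/(53×10³) ] = 0.2433.
P = 0.2433 / 2.5×10⁻⁵ = 9730 N.

P ≈ 9.73 kN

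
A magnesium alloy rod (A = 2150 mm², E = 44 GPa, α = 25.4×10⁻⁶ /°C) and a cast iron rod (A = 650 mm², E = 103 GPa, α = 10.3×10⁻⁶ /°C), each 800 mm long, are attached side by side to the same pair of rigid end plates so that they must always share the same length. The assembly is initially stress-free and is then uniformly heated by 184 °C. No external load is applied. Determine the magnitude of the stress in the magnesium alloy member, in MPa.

σ ≈ 50.7 MPa (compressive)

The magnesium alloy has the larger α, so on heating it would change length more than the cast iron if both were free. The rigid plates force a common final length, so the magnesium alloy is put into compression and the cast iron into tension, with equal and opposite forces P (no external load).
Equating the net (thermal + elastic) strains gives |α₁ − α₂|·ΔT = P·[1/(A₁E₁) + 1/(A₂E₂)].
|α₁ − α₂|·ΔT = 15.1×10⁻⁶ × 184 = 0.002778.
1/(A₁E₁) + 1/(A₂E₂) = 1/(2150×44×10³) + 1/(650×103×10³) = 2.551×10⁻⁸ N⁻¹.
P = 0.002778 / 2.551×10⁻⁸ = 108900 N = 108.9 kN.
σ_{magnesium alloy} = P/A₁ = 108900/2150 = 50.66 MPa, compressive.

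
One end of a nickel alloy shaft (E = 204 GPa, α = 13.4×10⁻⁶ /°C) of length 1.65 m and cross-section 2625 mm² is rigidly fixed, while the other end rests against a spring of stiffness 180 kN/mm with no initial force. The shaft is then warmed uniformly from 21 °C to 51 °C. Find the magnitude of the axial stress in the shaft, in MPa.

σ ≈ 29.3 MPa (compressive)

The unrestrained thermal change is αΔT L = 13.4×10⁻⁶ × 30 × 1650 = 0.6633 mm.
Let P be the compressive force at the spring. The shaft shortens elastically by PL/(AE) and the spring compresses by P/k; together these equal δ_free.
P [ L/(AE) + 1/k ] = δ_free → P [ 1650/(2625×204×10³) + 1/(180×10³) ] = 0.6633.
P = 0.6633 / 8.637×10⁻⁶ = 76800 N.
σ = P/A = 76800/2625 = 29.26 MPa.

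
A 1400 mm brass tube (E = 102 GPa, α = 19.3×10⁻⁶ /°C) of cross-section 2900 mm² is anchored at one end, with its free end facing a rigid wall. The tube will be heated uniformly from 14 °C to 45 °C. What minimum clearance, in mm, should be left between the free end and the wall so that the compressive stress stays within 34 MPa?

g ≈ 0.371 mm

With no wall the tube would lengthen by αΔT L = 19.3×10⁻⁶ × 31 × 1400 = 0.8376 mm.
A stress of 34 MPa corresponds to the wall pushing the tube back by σL/E = 34×1400/(102×10³) = 0.4667 mm.
The gap must absorb the remainder: g_min = 0.8376 − 0.4667 = 0.371 mm.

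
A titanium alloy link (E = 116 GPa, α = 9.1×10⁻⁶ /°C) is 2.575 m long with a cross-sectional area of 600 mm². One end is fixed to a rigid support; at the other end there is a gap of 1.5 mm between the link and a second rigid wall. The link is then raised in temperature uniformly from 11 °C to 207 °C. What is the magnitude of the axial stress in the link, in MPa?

σ ≈ 139 MPa (compressive)

Free thermal elongation = αΔT L = 9.1×10⁻⁶ × 196 × 2575 = 4.593 mm.
This exceeds the 1.5 mm gap, so the wall pushes back. The portion of expansion that must be recovered elastically is δ_free − gap = 4.593 − 1.5 = 3.093 mm.
So σ = E(δ_free − g)/L = 116×10³ × 3.093/2575 = 139.3 MPa.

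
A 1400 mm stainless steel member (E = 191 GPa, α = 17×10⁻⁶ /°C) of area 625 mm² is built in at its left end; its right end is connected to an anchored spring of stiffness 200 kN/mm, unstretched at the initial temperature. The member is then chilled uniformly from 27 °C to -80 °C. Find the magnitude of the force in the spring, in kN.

The unrestrained thermal change is αΔT L = 17×10⁻⁶ × 107 × 1400 = 2.547 mm.
Let P be the tensile force in the spring. The member extends elastically by PL/(AE) and the spring stretches by P/k; together these equal δ_free.
So P = δ_free / [L/(AE) + 1/k] = 2.547 / [ 1400/(625×191×10³) + 1/(200×10³) ].
P = 2.547 / 1.673×10⁻⁵ = 152200 N.

P ≈ 152 kN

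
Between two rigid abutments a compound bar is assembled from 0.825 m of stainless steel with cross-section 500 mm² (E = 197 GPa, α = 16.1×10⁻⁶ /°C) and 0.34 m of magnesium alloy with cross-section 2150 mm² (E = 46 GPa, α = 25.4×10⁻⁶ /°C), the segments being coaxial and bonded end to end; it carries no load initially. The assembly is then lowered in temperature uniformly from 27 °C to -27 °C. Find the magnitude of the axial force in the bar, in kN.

P ≈ 100 kN (tensile)

With the walls removed the bar would change length by δ_free = Σ αᵢΔT Lᵢ = 16.1×10⁻⁶×54×825 + 25.4×10⁻⁶×54×340 = 1.184 mm.
Since the ends are fixed, an axial force P builds up, equal in every segment, with P · Σ Lᵢ/(AᵢEᵢ) = δ_free.
The series flexibility is Σ Lᵢ/(AᵢEᵢ) = 825/(500×197×10³) + 340/(2150×46×10³) = 1.181×10⁻⁵ mm/N.
Hence P = δ_free / Σ(L/AE) = 1.184/1.181×10⁻⁵ = 100.2 kN (tensile).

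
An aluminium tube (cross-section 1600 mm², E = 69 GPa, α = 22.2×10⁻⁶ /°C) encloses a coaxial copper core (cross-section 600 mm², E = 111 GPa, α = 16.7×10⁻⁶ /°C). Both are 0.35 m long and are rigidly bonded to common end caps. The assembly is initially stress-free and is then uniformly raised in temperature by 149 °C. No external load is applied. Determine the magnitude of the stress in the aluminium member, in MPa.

Both members must finish at the same length. With the larger α, the aluminium tends to over-expand; the plates restrain it, putting the aluminium in compression and the copper in tension. With no external load the two internal forces are equal and opposite, magnitude P.
Compatibility of the two members (thermal + elastic change equal): (α₁ − α₂)ΔT = P·[1/(A₁E₁) + 1/(A₂E₂)].
|α₁ − α₂|·ΔT = 5.5×10⁻⁶ × 149 = 0.0008195.
1/(A₁E₁) + 1/(A₂E₂) = 1/(1600×69×10³) + 1/(600×111×10³) = 2.407×10⁻⁸ N⁻¹.
So P = 0.0008195 / 2.407×10⁻⁸ = 34.04 kN.
σ_{aluminium} = P/A₁ = 34040/1600 = 21.28 MPa, compressive.

σ ≈ 21.3 MPa (compressive)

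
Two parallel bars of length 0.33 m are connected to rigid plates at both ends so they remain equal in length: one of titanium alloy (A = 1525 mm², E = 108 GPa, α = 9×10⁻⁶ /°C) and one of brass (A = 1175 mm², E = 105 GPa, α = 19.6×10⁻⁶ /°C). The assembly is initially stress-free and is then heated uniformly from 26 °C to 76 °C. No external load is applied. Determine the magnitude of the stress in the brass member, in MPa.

σ ≈ 31.8 MPa (compressive)

The brass has the larger α, so on heating it would change length more than the titanium alloy if both were free. The rigid plates force a common final length, so the brass is put into compression and the titanium alloy into tension, with equal and opposite forces P (no external load).
Compatibility of the two members (thermal + elastic change equal): (α₁ − α₂)ΔT = P·[1/(A₁E₁) + 1/(A₂E₂)].
|α₁ − α₂|·ΔT = 10.6×10⁻⁶ × 50 = 0.00053.
1/(A₁E₁) + 1/(A₂E₂) = 1/(1525×108×10³) + 1/(1175×105×10³) = 1.418×10⁻⁸ N⁻¹.
So P = 0.00053 / 1.418×10⁻⁸ = 37.38 kN.
σ_{brass} = P/A₂ = 37380/1175 = 31.82 MPa, compressive.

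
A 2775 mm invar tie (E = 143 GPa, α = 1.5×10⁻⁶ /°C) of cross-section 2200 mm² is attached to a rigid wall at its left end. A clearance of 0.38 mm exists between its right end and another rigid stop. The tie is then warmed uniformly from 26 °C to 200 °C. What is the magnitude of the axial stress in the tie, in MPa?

Unrestrained expansion: δ_free = αΔT L = 1.5×10⁻⁶ × 174 × 2775 = 0.7243 mm.
After closing the 0.38 mm clearance, 0.7243 − 0.38 = 0.3443 mm of expansion remains to be suppressed by the wall.
So σ = E(δ_free − g)/L = 143×10³ × 0.3443/2775 = 17.74 MPa.

σ ≈ 17.7 MPa (compressive)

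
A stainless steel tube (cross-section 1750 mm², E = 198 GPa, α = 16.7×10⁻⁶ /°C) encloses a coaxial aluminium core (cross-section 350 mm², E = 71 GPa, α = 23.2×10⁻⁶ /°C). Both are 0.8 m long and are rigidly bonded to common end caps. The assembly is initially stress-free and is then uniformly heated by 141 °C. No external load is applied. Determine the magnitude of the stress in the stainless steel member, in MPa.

Equilibrium of a rigid end plate with no external load gives equal and opposite internal forces ±P in the two members. Since α_{aluminium} > α_{stainless steel}, heating drives the aluminium into compression and the stainless steel into tension.
Compatibility of the two members (thermal + elastic change equal): (α₁ − α₂)ΔT = P·[1/(A₁E₁) + 1/(A₂E₂)].
|α₁ − α₂|·ΔT = 6.5×10⁻⁶ × 141 = 0.0009165.
1/(A₁E₁) + 1/(A₂E₂) = 1/(1750×198×10³) + 1/(350×71×10³) = 4.313×10⁻⁸ N⁻¹.
So P = 0.0009165 / 4.313×10⁻⁸ = 21.25 kN.
σ_{stainless steel} = P/A₁ = 21250/1750 = 12.14 MPa, tensile.

σ ≈ 12.1 MPa (tensile)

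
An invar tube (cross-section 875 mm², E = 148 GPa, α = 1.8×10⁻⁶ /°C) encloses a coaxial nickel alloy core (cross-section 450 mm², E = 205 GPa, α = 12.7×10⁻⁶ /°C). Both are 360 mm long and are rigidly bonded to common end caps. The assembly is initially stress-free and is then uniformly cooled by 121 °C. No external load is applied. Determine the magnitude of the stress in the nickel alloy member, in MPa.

Equilibrium of a rigid end plate with no external load gives equal and opposite internal forces ±P in the two members. Since α_{nickel alloy} > α_{invar}, cooling drives the nickel alloy into tension and the invar into compression.
Equating the net (thermal + elastic) strains gives |α₁ − α₂|·ΔT = P·[1/(A₁E₁) + 1/(A₂E₂)].
|α₁ − α₂|·ΔT = 10.9×10⁻⁶ × 121 = 0.001319.
1/(A₁E₁) + 1/(A₂E₂) = 1/(875×148×10³) + 1/(450×205×10³) = 1.856×10⁻⁸ N⁻¹.
P = 0.001319 / 1.856×10⁻⁸ = 71050 N = 71.05 kN.
σ_{nickel alloy} = P/A₂ = 71050/450 = 157.9 MPa, tensile.

σ ≈ 158 MPa (tensile)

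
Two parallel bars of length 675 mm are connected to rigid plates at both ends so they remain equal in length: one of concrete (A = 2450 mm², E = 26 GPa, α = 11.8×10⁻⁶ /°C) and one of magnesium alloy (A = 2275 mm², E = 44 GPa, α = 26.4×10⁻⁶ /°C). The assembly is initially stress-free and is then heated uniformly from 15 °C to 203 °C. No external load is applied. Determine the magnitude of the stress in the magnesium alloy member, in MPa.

Both members must finish at the same length. With the larger α, the magnesium alloy tends to over-expand; the plates restrain it, putting the magnesium alloy in compression and the concrete in tension. With no external load the two internal forces are equal and opposite, magnitude P.
Compatibility of the two members (thermal + elastic change equal): (α₁ − α₂)ΔT = P·[1/(A₁E₁) + 1/(A₂E₂)].
|α₁ − α₂|·ΔT = 14.6×10⁻⁶ × 188 = 0.002745.
1/(A₁E₁) + 1/(A₂E₂) = 1/(2450×26×10³) + 1/(2275×44×10³) = 2.569×10⁻⁸ N⁻¹.
P = 0.002745 / 2.569×10⁻⁸ = 106800 N = 106.8 kN.
σ_{magnesium alloy} = P/A₂ = 106800/2275 = 46.97 MPa, compressive.

σ ≈ 47 MPa (compressive)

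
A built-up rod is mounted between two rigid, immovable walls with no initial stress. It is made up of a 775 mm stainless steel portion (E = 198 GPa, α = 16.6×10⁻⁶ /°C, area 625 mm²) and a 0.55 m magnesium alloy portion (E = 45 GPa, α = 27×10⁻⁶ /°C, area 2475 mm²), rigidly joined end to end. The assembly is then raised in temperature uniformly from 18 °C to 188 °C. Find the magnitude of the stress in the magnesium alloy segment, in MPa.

σ ≈ 170 MPa (compressive)

Free thermal expansion of the whole bar: Σ αᵢΔT Lᵢ = 16.6×10⁻⁶×170×775 + 27×10⁻⁶×170×550 = 4.712 mm.
The walls prevent any net length change, so an axial force P (same in every segment) develops. Compatibility: P · Σ Lᵢ/(AᵢEᵢ) = δ_free.
The series flexibility is Σ Lᵢ/(AᵢEᵢ) = 775/(625×198×10³) + 550/(2475×45×10³) = 1.12×10⁻⁵ mm/N.
P = 4.712 / 1.12×10⁻⁵ = 420600 N = 420.6 kN, compressive.
σ_{magnesium alloy} = P / A = 420600 / 2475 = 170 MPa.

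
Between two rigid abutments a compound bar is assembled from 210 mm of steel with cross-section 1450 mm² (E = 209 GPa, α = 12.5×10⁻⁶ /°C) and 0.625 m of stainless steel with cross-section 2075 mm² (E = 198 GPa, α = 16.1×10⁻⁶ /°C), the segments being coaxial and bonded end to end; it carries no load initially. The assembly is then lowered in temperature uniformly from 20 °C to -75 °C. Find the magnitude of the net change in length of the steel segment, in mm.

|ΔL| ≈ 0.128 mm

If the supports were absent, the total length change would be Σ αᵢΔT Lᵢ = 12.5×10⁻⁶×95×210 + 16.1×10⁻⁶×95×625 = 1.205 mm.
The walls prevent any net length change, so an axial force P (same in every segment) develops. Compatibility: P · Σ Lᵢ/(AᵢEᵢ) = δ_free.
Σ Lᵢ/(AᵢEᵢ) = 210/(1450×209×10³) + 625/(2075×198×10³) = 2.214×10⁻⁶ mm/N.
Hence P = δ_free / Σ(L/AE) = 1.205/2.214×10⁻⁶ = 544.4 kN (tensile).
For the steel segment, free thermal change = 12.5×10⁻⁶×95×210 = 0.2494 mm and elastic change from P = 544400×210/(1450×209×10³) = 0.3772 mm; these oppose, so the net change is 0.128 mm (segment lengthens).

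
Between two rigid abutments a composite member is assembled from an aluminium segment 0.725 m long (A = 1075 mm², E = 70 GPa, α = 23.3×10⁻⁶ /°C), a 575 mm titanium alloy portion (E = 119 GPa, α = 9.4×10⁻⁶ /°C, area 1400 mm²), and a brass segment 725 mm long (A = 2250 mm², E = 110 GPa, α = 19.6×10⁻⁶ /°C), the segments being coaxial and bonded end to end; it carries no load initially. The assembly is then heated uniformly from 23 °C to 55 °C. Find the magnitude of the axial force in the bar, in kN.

P ≈ 72.9 kN (compressive)

With the walls removed the bar would change length by δ_free = Σ αᵢΔT Lᵢ = 23.3×10⁻⁶×32×725 + 9.4×10⁻⁶×32×575 + 19.6×10⁻⁶×32×725 = 1.168 mm.
Since the ends are fixed, an axial force P builds up, equal in every segment, with P · Σ Lᵢ/(AᵢEᵢ) = δ_free.
The series flexibility is Σ Lᵢ/(AᵢEᵢ) = 725/(1075×70×10³) + 575/(1400×119×10³) + 725/(2250×110×10³) = 1.602×10⁻⁵ mm/N.
P = 1.168 / 1.602×10⁻⁵ = 72950 N = 72.95 kN, compressive.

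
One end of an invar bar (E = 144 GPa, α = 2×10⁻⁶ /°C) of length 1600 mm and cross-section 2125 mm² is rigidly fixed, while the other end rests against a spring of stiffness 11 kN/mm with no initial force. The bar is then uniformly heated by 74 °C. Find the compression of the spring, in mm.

If the spring were absent the bar would lengthen by αΔT L = 2×10⁻⁶ × 74 × 1600 = 0.2368 mm.
Let P be the compressive force at the spring. The bar shortens elastically by PL/(AE) and the spring compresses by P/k; together these equal δ_free.
So P = δ_free / [L/(AE) + 1/k] = 0.2368 / [ 1600/(2125×144×10³) + 1/(11×10³) ].
P = 0.2368 / 9.614×10⁻⁵ = 2463 N.
Spring compression = P/k = 2463/(11×10³) = 0.2239 mm.

δ ≈ 0.224 mm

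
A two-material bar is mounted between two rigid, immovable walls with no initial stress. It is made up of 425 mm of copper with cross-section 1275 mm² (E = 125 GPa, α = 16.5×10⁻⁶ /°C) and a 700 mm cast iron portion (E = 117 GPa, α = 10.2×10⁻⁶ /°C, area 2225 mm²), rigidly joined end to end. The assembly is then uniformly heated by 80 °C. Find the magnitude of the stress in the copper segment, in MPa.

σ ≈ 166 MPa (compressive)

Free thermal expansion of the whole bar: Σ αᵢΔT Lᵢ = 16.5×10⁻⁶×80×425 + 10.2×10⁻⁶×80×700 = 1.132 mm.
The walls prevent any net length change, so an axial force P (same in every segment) develops. Compatibility: P · Σ Lᵢ/(AᵢEᵢ) = δ_free.
The series flexibility is Σ Lᵢ/(AᵢEᵢ) = 425/(1275×125×10³) + 700/(2225×117×10³) = 5.356×10⁻⁶ mm/N.
So P = 1.132 / 5.356×10⁻⁶ = 211.4 kN, compressive.
σ_{copper} = P / A = 211400 / 1275 = 165.8 MPa.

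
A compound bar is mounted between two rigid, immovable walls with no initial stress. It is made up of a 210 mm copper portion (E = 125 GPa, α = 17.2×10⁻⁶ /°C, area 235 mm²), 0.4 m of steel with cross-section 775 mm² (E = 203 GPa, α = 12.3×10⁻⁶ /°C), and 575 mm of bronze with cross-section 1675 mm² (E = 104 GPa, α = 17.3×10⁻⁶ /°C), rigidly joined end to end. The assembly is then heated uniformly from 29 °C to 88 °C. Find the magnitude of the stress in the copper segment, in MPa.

σ ≈ 357 MPa (compressive)

With the walls removed the bar would change length by δ_free = Σ αᵢΔT Lᵢ = 17.2×10⁻⁶×59×210 + 12.3×10⁻⁶×59×400 + 17.3×10⁻⁶×59×575 = 1.09 mm.
The rigid supports impose zero overall length change; the single axial force P common to all segments must satisfy P Σ Lᵢ/(AᵢEᵢ) = δ_free.
The series flexibility is Σ Lᵢ/(AᵢEᵢ) = 210/(235×125×10³) + 400/(775×203×10³) + 575/(1675×104×10³) = 1.299×10⁻⁵ mm/N.
Hence P = δ_free / Σ(L/AE) = 1.09/1.299×10⁻⁵ = 83.92 kN (compressive).
σ_{copper} = P / A = 83920 / 235 = 357.1 MPa.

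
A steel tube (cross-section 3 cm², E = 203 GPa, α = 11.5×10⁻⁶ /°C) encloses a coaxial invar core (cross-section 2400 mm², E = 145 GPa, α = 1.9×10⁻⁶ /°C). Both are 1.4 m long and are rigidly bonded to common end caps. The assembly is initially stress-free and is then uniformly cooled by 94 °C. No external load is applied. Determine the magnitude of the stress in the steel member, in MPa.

Both members must finish at the same length. With the larger α, the steel tends to over-contract; the plates restrain it, putting the steel in tension and the invar in compression. With no external load the two internal forces are equal and opposite, magnitude P.
Compatibility of the two members (thermal + elastic change equal): (α₁ − α₂)ΔT = P·[1/(A₁E₁) + 1/(A₂E₂)].
|α₁ − α₂|·ΔT = 9.6×10⁻⁶ × 94 = 0.0009024.
1/(A₁E₁) + 1/(A₂E₂) = 1/(300×203×10³) + 1/(2400×145×10³) = 1.929×10⁻⁸ N⁻¹.
P = 0.0009024 / 1.929×10⁻⁸ = 46770 N = 46.77 kN.
σ_{steel} = P/A₁ = 46770/300 = 155.9 MPa, tensile.

σ ≈ 156 MPa (tensile)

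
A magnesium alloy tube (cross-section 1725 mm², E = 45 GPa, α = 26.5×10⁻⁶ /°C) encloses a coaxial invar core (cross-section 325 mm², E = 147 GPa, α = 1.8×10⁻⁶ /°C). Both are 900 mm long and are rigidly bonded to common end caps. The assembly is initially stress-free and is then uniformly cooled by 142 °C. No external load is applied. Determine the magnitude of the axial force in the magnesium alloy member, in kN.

P ≈ 104 kN (tensile in the magnesium alloy)

Both members must finish at the same length. With the larger α, the magnesium alloy tends to over-contract; the plates restrain it, putting the magnesium alloy in tension and the invar in compression. With no external load the two internal forces are equal and opposite, magnitude P.
Equating the net (thermal + elastic) strains gives |α₁ − α₂|·ΔT = P·[1/(A₁E₁) + 1/(A₂E₂)].
|α₁ − α₂|·ΔT = 24.7×10⁻⁶ × 142 = 0.003507.
1/(A₁E₁) + 1/(A₂E₂) = 1/(1725×45×10³) + 1/(325×147×10³) = 3.381×10⁻⁸ N⁻¹.
P = 0.003507 / 3.381×10⁻⁸ = 103700 N = 103.7 kN.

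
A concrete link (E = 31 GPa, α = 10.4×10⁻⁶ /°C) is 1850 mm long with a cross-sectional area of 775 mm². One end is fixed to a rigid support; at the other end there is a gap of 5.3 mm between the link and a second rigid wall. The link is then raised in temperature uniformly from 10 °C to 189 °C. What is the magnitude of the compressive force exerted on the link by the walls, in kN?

P ≈ 0 kN

Free thermal elongation = αΔT L = 10.4×10⁻⁶ × 179 × 1850 = 3.444 mm.
Since δ_free = 3.44 mm is less than the 5.3 mm gap, the link never touches the wall. No axial force develops.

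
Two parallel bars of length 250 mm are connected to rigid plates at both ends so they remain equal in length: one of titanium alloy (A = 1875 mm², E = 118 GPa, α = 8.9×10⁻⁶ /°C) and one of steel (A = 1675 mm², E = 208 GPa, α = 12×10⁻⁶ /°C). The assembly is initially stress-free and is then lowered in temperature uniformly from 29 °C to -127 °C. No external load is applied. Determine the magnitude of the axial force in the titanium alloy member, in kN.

Equilibrium of a rigid end plate with no external load gives equal and opposite internal forces ±P in the two members. Since α_{steel} > α_{titanium alloy}, cooling drives the steel into tension and the titanium alloy into compression.
Setting the final lengths equal and cancelling L: (α₁ − α₂)ΔT = P/(A₁E₁) + P/(A₂E₂).
|α₁ − α₂|·ΔT = 3.1×10⁻⁶ × 156 = 0.0004836.
1/(A₁E₁) + 1/(A₂E₂) = 1/(1875×118×10³) + 1/(1675×208×10³) = 7.39×10⁻⁹ N⁻¹.
So P = 0.0004836 / 7.39×10⁻⁹ = 65.44 kN.

P ≈ 65.4 kN (compressive in the titanium alloy)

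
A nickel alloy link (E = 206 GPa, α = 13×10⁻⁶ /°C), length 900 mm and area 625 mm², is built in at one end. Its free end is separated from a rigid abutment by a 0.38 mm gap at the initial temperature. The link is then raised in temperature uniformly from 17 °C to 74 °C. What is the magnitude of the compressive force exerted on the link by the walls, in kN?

Free thermal elongation = αΔT L = 13×10⁻⁶ × 57 × 900 = 0.6669 mm.
The gap closes (δ_free > 0.38 mm) and the wall then resists a further 0.6669 − 0.38 = 0.2869 mm of expansion.
So σ = E(δ_free − g)/L = 206×10³ × 0.2869/900 = 65.67 MPa.
P = σA = 65.67 × 625 = 41.04 kN.

P ≈ 41 kN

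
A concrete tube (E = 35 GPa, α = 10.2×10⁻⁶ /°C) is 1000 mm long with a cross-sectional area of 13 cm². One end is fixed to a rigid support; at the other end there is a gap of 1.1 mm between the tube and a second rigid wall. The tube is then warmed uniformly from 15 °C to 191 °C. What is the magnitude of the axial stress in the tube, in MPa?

Free thermal elongation = αΔT L = 10.2×10⁻⁶ × 176 × 1000 = 1.795 mm.
After closing the 1.1 mm clearance, 1.795 − 1.1 = 0.6952 mm of expansion remains to be suppressed by the wall.
So σ = E(δ_free − g)/L = 35×10³ × 0.6952/1000 = 24.33 MPa.

σ ≈ 24.3 MPa (compressive)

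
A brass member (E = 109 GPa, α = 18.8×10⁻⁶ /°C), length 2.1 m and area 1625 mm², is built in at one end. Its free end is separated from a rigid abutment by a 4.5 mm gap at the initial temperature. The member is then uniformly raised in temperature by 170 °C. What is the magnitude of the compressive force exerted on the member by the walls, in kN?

P ≈ 187 kN

If the wall were absent the member would grow by αΔT L = 18.8×10⁻⁶ × 170 × 2100 = 6.712 mm.
After closing the 4.5 mm clearance, 6.712 − 4.5 = 2.212 mm of expansion remains to be suppressed by the wall.
So σ = E(δ_free − g)/L = 109×10³ × 2.212/2100 = 114.8 MPa.
Force on the wall = σA = 114.8 × 1625 mm² = 186.5 kN.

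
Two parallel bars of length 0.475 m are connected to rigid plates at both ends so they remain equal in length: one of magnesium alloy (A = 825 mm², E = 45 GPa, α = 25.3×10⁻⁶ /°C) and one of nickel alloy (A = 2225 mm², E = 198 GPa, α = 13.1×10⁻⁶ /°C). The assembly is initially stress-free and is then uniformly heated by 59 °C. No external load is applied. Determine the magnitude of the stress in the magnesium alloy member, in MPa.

σ ≈ 29.9 MPa (compressive)

Both members must finish at the same length. With the larger α, the magnesium alloy tends to over-expand; the plates restrain it, putting the magnesium alloy in compression and the nickel alloy in tension. With no external load the two internal forces are equal and opposite, magnitude P.
Equating the net (thermal + elastic) strains gives |α₁ − α₂|·ΔT = P·[1/(A₁E₁) + 1/(A₂E₂)].
|α₁ − α₂|·ΔT = 12.2×10⁻⁶ × 59 = 0.0007198.
1/(A₁E₁) + 1/(A₂E₂) = 1/(825×45×10³) + 1/(2225×198×10³) = 2.921×10⁻⁸ N⁻¹.
So P = 0.0007198 / 2.921×10⁻⁸ = 24.65 kN.
σ_{magnesium alloy} = P/A₁ = 24650/825 = 29.87 MPa, compressive.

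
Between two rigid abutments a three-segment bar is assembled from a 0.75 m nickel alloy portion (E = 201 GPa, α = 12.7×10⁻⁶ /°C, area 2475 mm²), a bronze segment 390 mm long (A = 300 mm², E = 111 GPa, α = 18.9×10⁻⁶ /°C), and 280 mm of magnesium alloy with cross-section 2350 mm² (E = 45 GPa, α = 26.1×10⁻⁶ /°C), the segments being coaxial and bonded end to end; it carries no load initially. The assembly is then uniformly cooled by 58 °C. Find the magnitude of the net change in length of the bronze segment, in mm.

|ΔL| ≈ 0.609 mm

With the walls removed the bar would change length by δ_free = Σ αᵢΔT Lᵢ = 12.7×10⁻⁶×58×750 + 18.9×10⁻⁶×58×390 + 26.1×10⁻⁶×58×280 = 1.404 mm.
The walls prevent any net length change, so an axial force P (same in every segment) develops. Compatibility: P · Σ Lᵢ/(AᵢEᵢ) = δ_free.
Σ Lᵢ/(AᵢEᵢ) = 750/(2475×201×10³) + 390/(300×111×10³) + 280/(2350×45×10³) = 1.587×10⁻⁵ mm/N.
P = 1.404 / 1.587×10⁻⁵ = 88470 N = 88.47 kN, tensile.
For the bronze segment, free thermal change = 18.9×10⁻⁶×58×390 = 0.4275 mm and elastic change from P = 88470×390/(300×111×10³) = 1.036 mm; these oppose, so the net change is 0.609 mm (segment lengthens).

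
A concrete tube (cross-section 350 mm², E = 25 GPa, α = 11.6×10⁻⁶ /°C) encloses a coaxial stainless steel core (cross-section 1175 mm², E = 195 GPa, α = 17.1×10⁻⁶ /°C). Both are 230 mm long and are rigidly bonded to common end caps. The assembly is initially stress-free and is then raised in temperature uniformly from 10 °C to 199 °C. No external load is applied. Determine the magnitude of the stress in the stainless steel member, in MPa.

The stainless steel has the larger α, so on heating it would change length more than the concrete if both were free. The rigid plates force a common final length, so the stainless steel is put into compression and the concrete into tension, with equal and opposite forces P (no external load).
Compatibility of the two members (thermal + elastic change equal): (α₁ − α₂)ΔT = P·[1/(A₁E₁) + 1/(A₂E₂)].
|α₁ − α₂|·ΔT = 5.5×10⁻⁶ × 189 = 0.00104.
1/(A₁E₁) + 1/(A₂E₂) = 1/(350×25×10³) + 1/(1175×195×10³) = 1.187×10⁻⁷ N⁻¹.
So P = 0.00104 / 1.187×10⁻⁷ = 8.761 kN.
σ_{stainless steel} = P/A₂ = 8761/1175 = 7.456 MPa, compressive.

σ ≈ 7.46 MPa (compressive)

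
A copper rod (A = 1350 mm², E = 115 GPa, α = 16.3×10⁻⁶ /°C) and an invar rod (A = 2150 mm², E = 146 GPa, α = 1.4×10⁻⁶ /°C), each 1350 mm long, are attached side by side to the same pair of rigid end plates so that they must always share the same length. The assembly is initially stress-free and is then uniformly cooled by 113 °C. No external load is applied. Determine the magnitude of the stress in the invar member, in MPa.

σ ≈ 81.3 MPa (compressive)

The copper has the larger α, so on cooling it would change length more than the invar if both were free. The rigid plates force a common final length, so the copper is put into tension and the invar into compression, with equal and opposite forces P (no external load).
Compatibility of the two members (thermal + elastic change equal): (α₁ − α₂)ΔT = P·[1/(A₁E₁) + 1/(A₂E₂)].
|α₁ − α₂|·ΔT = 14.9×10⁻⁶ × 113 = 0.001684.
1/(A₁E₁) + 1/(A₂E₂) = 1/(1350×115×10³) + 1/(2150×146×10³) = 9.627×10⁻⁹ N⁻¹.
So P = 0.001684 / 9.627×10⁻⁹ = 174.9 kN.
σ_{invar} = P/A₂ = 174900/2150 = 81.35 MPa, compressive.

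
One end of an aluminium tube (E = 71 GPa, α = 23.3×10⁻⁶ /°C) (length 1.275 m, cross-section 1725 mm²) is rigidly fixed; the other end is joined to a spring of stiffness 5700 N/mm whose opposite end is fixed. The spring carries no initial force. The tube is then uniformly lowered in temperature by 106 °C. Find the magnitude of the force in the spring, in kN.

Free thermal contraction: δ_free = αΔT L = 23.3×10⁻⁶ × 106 × 1275 = 3.149 mm.
Let P be the tensile force in the spring. The tube extends elastically by PL/(AE) and the spring stretches by P/k; together these equal δ_free.
P [ L/(AE) + 1/k ] = δ_free → P [ 1275/(1725×71×10³) + 1/(5700) ] = 3.149.
P = 3.149 / 0.0001858 = 16940 N.

P ≈ 16.9 kN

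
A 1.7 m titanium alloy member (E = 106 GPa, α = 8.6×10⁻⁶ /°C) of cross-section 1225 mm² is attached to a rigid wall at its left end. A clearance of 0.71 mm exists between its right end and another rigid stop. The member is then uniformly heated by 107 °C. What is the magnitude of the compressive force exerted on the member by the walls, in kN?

Free thermal elongation = αΔT L = 8.6×10⁻⁶ × 107 × 1700 = 1.564 mm.
After closing the 0.71 mm clearance, 1.564 − 0.71 = 0.8543 mm of expansion remains to be suppressed by the wall.
So σ = E(δ_free − g)/L = 106×10³ × 0.8543/1700 = 53.27 MPa.
P = σA = 53.27 × 1225 = 65.26 kN.

P ≈ 65.3 kN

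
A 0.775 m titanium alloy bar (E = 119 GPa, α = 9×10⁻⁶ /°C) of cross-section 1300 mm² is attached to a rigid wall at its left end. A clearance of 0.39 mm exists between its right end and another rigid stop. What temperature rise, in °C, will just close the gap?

ΔT ≈ 55.9 °C

The gap closes when αΔT L = 0.39 mm, since the bar is still unstressed at that instant.
ΔT = 0.39 / (9×10⁻⁶ × 775) = 55.91 °C.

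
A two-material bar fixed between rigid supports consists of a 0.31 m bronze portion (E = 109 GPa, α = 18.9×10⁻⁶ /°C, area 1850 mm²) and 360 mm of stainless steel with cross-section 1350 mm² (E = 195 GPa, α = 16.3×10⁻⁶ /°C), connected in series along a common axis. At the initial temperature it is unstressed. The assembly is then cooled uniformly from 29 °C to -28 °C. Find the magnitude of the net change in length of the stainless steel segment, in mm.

|ΔL| ≈ 0.0198 mm

With the walls removed the bar would change length by δ_free = Σ αᵢΔT Lᵢ = 18.9×10⁻⁶×57×310 + 16.3×10⁻⁶×57×360 = 0.6684 mm.
Since the ends are fixed, an axial force P builds up, equal in every segment, with P · Σ Lᵢ/(AᵢEᵢ) = δ_free.
Σ Lᵢ/(AᵢEᵢ) = 310/(1850×109×10³) + 360/(1350×195×10³) = 2.905×10⁻⁶ mm/N.
P = 0.6684 / 2.905×10⁻⁶ = 230100 N = 230.1 kN, tensile.
For the stainless steel segment, free thermal change = 16.3×10⁻⁶×57×360 = 0.3345 mm and elastic change from P = 230100×360/(1350×195×10³) = 0.3147 mm; these oppose, so the net change is 0.0198 mm (segment shortens).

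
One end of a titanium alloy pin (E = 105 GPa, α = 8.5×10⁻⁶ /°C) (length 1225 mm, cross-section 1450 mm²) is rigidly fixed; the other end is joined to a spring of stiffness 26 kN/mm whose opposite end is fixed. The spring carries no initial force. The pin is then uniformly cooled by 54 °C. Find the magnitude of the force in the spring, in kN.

Free thermal contraction: δ_free = αΔT L = 8.5×10⁻⁶ × 54 × 1225 = 0.5623 mm.
Let P be the tensile force in the spring. The pin extends elastically by PL/(AE) and the spring stretches by P/k; together these equal δ_free.
P [ L/(AE) + 1/k ] = δ_free → P [ 1225/(1450×105×10³) + 1/(26×10³) ] = 0.5623.
P = 0.5623 / 4.651×10⁻⁵ = 12090 N.

P ≈ 12.1 kN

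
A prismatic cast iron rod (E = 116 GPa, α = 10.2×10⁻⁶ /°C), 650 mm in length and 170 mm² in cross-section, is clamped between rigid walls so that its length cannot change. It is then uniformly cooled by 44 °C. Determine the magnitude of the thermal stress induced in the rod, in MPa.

σ ≈ 52.1 MPa (tensile)

The supports are rigid, so the total axial strain is zero. The restrained thermal strain is ε = αΔT = 10.2×10⁻⁶ × 44 = 448.8×10⁻⁶.
σ = EαΔT = 116×10³ × 10.2×10⁻⁶ × 44 = 52.06 MPa (tensile; the rod is trying to contract).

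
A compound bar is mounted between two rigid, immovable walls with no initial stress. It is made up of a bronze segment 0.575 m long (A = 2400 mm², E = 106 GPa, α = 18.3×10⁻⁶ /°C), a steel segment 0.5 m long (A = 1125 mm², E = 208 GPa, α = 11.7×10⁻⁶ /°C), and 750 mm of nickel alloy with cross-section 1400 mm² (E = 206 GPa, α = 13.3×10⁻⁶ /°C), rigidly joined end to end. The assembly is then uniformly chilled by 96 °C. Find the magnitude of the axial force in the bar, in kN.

P ≈ 361 kN (tensile)

Free thermal contraction of the whole bar: Σ αᵢΔT Lᵢ = 18.3×10⁻⁶×96×575 + 11.7×10⁻⁶×96×500 + 13.3×10⁻⁶×96×750 = 2.529 mm.
The walls prevent any net length change, so an axial force P (same in every segment) develops. Compatibility: P · Σ Lᵢ/(AᵢEᵢ) = δ_free.
Σ Lᵢ/(AᵢEᵢ) = 575/(2400×106×10³) + 500/(1125×208×10³) + 750/(1400×206×10³) = 6.998×10⁻⁶ mm/N.
Hence P = δ_free / Σ(L/AE) = 2.529/6.998×10⁻⁶ = 361.5 kN (tensile).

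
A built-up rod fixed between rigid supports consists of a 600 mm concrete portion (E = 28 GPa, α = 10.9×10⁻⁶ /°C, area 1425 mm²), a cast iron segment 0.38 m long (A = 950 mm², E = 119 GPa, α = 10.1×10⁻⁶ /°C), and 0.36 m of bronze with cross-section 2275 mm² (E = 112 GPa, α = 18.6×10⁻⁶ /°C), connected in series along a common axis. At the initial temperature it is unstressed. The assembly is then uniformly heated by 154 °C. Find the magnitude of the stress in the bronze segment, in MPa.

With the walls removed the bar would change length by δ_free = Σ αᵢΔT Lᵢ = 10.9×10⁻⁶×154×600 + 10.1×10⁻⁶×154×380 + 18.6×10⁻⁶×154×360 = 2.629 mm.
Since the ends are fixed, an axial force P builds up, equal in every segment, with P · Σ Lᵢ/(AᵢEᵢ) = δ_free.
Σ Lᵢ/(AᵢEᵢ) = 600/(1425×28×10³) + 380/(950×119×10³) + 360/(2275×112×10³) = 1.981×10⁻⁵ mm/N.
P = 2.629 / 1.981×10⁻⁵ = 132700 N = 132.7 kN, compressive.
σ_{bronze} = P / A = 132700 / 2275 = 58.34 MPa.

σ ≈ 58.3 MPa (compressive)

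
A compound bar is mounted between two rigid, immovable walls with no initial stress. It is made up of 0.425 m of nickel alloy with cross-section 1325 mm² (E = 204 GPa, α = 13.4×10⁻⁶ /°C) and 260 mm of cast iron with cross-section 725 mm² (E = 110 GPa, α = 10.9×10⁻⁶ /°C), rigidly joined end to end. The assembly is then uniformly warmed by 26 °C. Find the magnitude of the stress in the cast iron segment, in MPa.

σ ≈ 63.3 MPa (compressive)

Free thermal expansion of the whole bar: Σ αᵢΔT Lᵢ = 13.4×10⁻⁶×26×425 + 10.9×10⁻⁶×26×260 = 0.2218 mm.
Since the ends are fixed, an axial force P builds up, equal in every segment, with P · Σ Lᵢ/(AᵢEᵢ) = δ_free.
Σ Lᵢ/(AᵢEᵢ) = 425/(1325×204×10³) + 260/(725×110×10³) = 4.833×10⁻⁶ mm/N.
So P = 0.2218 / 4.833×10⁻⁶ = 45.89 kN, compressive.
σ_{cast iron} = P / A = 45890 / 725 = 63.29 MPa.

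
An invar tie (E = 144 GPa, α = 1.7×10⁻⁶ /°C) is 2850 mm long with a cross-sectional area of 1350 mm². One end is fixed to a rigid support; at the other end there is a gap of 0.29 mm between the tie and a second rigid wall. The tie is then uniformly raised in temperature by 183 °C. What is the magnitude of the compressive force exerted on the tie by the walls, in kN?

Free thermal elongation = αΔT L = 1.7×10⁻⁶ × 183 × 2850 = 0.8866 mm.
After closing the 0.29 mm clearance, 0.8866 − 0.29 = 0.5966 mm of expansion remains to be suppressed by the wall.
Compatibility: PL/(AE) = 0.5966 mm, so σ = P/A = E × (0.5966/2850) = 30.15 MPa.
P = σA = 30.15 × 1350 = 40.7 kN.

P ≈ 40.7 kN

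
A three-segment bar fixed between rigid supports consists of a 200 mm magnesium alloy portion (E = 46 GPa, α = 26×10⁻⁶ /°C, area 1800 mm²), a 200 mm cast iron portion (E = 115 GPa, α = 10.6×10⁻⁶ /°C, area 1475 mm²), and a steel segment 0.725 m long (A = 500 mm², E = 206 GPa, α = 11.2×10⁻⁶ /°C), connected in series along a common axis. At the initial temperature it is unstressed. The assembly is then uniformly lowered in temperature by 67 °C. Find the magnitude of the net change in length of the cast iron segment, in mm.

|ΔL| ≈ 0.0273 mm

Free thermal contraction of the whole bar: Σ αᵢΔT Lᵢ = 26×10⁻⁶×67×200 + 10.6×10⁻⁶×67×200 + 11.2×10⁻⁶×67×725 = 1.034 mm.
Since the ends are fixed, an axial force P builds up, equal in every segment, with P · Σ Lᵢ/(AᵢEᵢ) = δ_free.
Σ Lᵢ/(AᵢEᵢ) = 200/(1800×46×10³) + 200/(1475×115×10³) + 725/(500×206×10³) = 1.063×10⁻⁵ mm/N.
Hence P = δ_free / Σ(L/AE) = 1.034/1.063×10⁻⁵ = 97.29 kN (tensile).
For the cast iron segment, free thermal change = 10.6×10⁻⁶×67×200 = 0.142 mm and elastic change from P = 97290×200/(1475×115×10³) = 0.1147 mm; these oppose, so the net change is 0.0273 mm (segment shortens).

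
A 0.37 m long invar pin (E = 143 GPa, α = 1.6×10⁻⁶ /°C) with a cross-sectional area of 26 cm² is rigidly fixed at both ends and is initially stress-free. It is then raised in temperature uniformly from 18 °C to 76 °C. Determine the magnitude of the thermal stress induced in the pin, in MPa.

σ ≈ 13.3 MPa (compressive)

With length fixed, the mechanical strain must cancel the thermal strain αΔT = 1.6×10⁻⁶ × 58 = 92.8×10⁻⁶.
The stress required to suppress this strain is σ = Eε = 143×10³ × 92.8×10⁻⁶ = 13.27 MPa, compressive since the pin is trying to expand.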